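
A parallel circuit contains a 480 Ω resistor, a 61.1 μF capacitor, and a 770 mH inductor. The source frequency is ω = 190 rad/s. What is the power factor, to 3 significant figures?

0.400

X_L = ωL = 146 Ω
X_C = 1/(ωC) = 86.1 Ω
Parallel: admittances add. Y = 1/R + 1/(jωL) + jωC
Y = (0.00208 + j0.00477) S
|Y| = 0.00521 S → |Z| = 1/|Y| = 192 Ω, ∠Z = −∠Y = -66.4°
cos φ = cos(-66.4°) = 0.400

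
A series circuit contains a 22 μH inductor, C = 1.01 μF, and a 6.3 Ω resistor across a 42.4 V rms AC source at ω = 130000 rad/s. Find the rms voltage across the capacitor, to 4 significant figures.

X_L = ωL = 2.860 Ω
X_C = 1/(ωC) = 7.616 Ω
Net reactance X = X_L − X_C = -4.756 Ω
Z = 6.300 − j4.756 Ω
|Z| = √(6.300² + 4.756²) = 7.894 Ω
I = V/|Z| = 5.371 A
V_C = I·|Z_C| = 5.371 × 7.616 = 40.91 V

40.91 V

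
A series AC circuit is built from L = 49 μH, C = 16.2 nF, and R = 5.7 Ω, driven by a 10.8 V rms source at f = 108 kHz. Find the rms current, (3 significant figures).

186 mA

ω = 2πf = 678600 rad/s
X_L = ωL = 33.3 Ω
X_C = 1/(ωC) = 91.0 Ω
Net reactance X = X_L − X_C = -57.7 Ω
Z = 5.70 − j57.7 Ω
|Z| = √(5.70² + 57.7²) = 58.0 Ω
I = V/|Z| = 10.8/58.0 = 186 mA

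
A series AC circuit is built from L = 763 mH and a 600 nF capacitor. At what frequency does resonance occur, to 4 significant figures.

ω₀ = 1/√(LC) = 1/√(0.763 × 6e-07) = 1478 rad/s
f₀ = ω₀/(2π) = 235.2 Hz

235.2 Hz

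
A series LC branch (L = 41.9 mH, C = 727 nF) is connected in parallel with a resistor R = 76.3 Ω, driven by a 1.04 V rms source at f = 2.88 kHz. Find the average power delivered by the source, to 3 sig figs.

ω = 2πf = 18100 rad/s
X_L = ωL = 758 Ω
X_C = 1/(ωC) = 76.0 Ω
Branch 1: Z₁ = R = 76.3 Ω
Branch 2 (series LC): Z₂ = j(X_L − X_C) = j682 Ω
Parallel: Z = Z₁Z₂/(Z₁+Z₂), |Z| = 75.8 Ω, ∠Z = 6.38°
I = V/|Z| = 13.7 mA
P = VI cos φ = 1.04 × 0.0137 × cos(6.38°) = 14.2 mW

14.2 mW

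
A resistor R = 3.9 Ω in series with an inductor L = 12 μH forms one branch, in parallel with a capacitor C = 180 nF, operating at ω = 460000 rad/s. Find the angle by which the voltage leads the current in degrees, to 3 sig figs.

X_L = ωL = 5.52 Ω
X_C = 1/(ωC) = 12.1 Ω
Branch 1 (R+jX_L): Z₁ = 3.90 + j5.52 Ω, |Z₁| = 6.76 Ω
Branch 2 (−jX_C): Z₂ = −j12.1 Ω
Parallel: Z = Z₁Z₂/(Z₁+Z₂), |Z| = 10.7 Ω, ∠Z = 24.0°

24.0°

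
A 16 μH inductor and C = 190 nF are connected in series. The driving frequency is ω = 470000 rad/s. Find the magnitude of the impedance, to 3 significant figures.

X_L = ωL = 7.52 Ω
X_C = 1/(ωC) = 11.2 Ω
Net reactance X = X_L − X_C = -3.68 Ω
Z = − j3.68 Ω
|Z| = √(0² + 3.68²) = 3.68 Ω

3.68 Ω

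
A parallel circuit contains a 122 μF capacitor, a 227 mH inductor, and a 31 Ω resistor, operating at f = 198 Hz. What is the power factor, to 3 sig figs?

0.213

ω = 2πf = 1244 rad/s
X_L = ωL = 282 Ω
X_C = 1/(ωC) = 6.59 Ω
Parallel: admittances add. Y = 1/R + 1/(jωL) + jωC
Y = (0.0323 + j0.148) S
|Y| = 0.152 S → |Z| = 1/|Y| = 6.59 Ω, ∠Z = −∠Y = -77.7°
cos φ = cos(-77.7°) = 0.213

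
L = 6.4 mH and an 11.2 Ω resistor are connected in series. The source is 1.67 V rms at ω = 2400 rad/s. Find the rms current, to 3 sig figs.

X_L = ωL = 15.4 Ω
Z = 11.2 + j15.4 Ω
|Z| = √(11.2² + 15.4²) = 19.0 Ω
I = V/|Z| = 1.67/19.0 = 87.8 mA

87.8 mA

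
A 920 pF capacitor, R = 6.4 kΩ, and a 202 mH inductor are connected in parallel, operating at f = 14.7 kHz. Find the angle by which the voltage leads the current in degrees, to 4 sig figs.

-11.35°

ω = 2πf = 92360 rad/s
X_L = ωL = 18660 Ω
X_C = 1/(ωC) = 11770 Ω
Parallel: admittances add. Y = 1/R + 1/(jωL) + jωC
Y = (0.0001563 + j3.138e-05) S
|Y| = 0.0001594 S → |Z| = 1/|Y| = 6275 Ω, ∠Z = −∠Y = -11.35°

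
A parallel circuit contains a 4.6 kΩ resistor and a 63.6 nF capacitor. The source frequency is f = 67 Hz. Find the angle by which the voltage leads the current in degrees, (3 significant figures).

-7.02°

ω = 2πf = 421.0 rad/s
X_C = 1/(ωC) = 37300 Ω
Parallel: admittances add. Y = 1/R + jωC
Y = (0.000217 + j2.68e-05) S
|Y| = 0.000219 S → |Z| = 1/|Y| = 4570 Ω, ∠Z = −∠Y = -7.02°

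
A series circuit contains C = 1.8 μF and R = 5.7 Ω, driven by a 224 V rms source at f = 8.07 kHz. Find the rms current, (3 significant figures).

ω = 2πf = 50710 rad/s
X_C = 1/(ωC) = 11.0 Ω
Z = 5.70 − j11.0 Ω
|Z| = √(5.70² + 11.0²) = 12.4 Ω
I = V/|Z| = 224/12.4 = 18.1 A

18.1 A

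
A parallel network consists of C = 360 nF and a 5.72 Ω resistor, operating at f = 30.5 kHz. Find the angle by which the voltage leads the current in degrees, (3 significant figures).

-21.5°

ω = 2πf = 191600 rad/s
X_C = 1/(ωC) = 14.5 Ω
Parallel: admittances add. Y = 1/R + jωC
Y = (0.175 + j0.0690) S
|Y| = 0.188 S → |Z| = 1/|Y| = 5.32 Ω, ∠Z = −∠Y = -21.5°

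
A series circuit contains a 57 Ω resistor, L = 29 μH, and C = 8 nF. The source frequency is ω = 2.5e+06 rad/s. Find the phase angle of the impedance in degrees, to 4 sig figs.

X_L = ωL = 72.50 Ω
X_C = 1/(ωC) = 50.00 Ω
Net reactance X = X_L − X_C = 22.50 Ω
Z = 57.00 + j22.50 Ω
|Z| = √(57.00² + 22.50²) = 61.28 Ω
∠Z = arctan(22.50/57.00) = 21.54°

21.54°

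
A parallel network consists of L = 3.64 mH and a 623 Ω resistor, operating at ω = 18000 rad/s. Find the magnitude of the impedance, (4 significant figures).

X_L = ωL = 65.52 Ω
Parallel: admittances add. Y = 1/R + 1/(jωL)
Y = (0.001605 − j0.01526) S
|Y| = 0.01535 S → |Z| = 1/|Y| = 65.16 Ω, ∠Z = −∠Y = 84.00°

65.16 Ω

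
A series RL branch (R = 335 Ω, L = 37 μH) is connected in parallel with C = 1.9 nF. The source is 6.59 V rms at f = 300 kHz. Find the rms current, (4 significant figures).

ω = 2πf = 1.885e+06 rad/s
X_L = ωL = 69.74 Ω
X_C = 1/(ωC) = 279.2 Ω
Branch 1 (R+jX_L): Z₁ = 335.0 + j69.74 Ω, |Z₁| = 342.2 Ω
Branch 2 (−jX_C): Z₂ = −j279.2 Ω
Parallel: Z = Z₁Z₂/(Z₁+Z₂), |Z| = 241.8 Ω, ∠Z = -46.22°
I = V/|Z| = 6.59/241.8 = 27.25 mA

27.25 mA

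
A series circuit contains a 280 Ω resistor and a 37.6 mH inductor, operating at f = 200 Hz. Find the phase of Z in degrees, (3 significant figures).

ω = 2πf = 1257 rad/s
X_L = ωL = 47.2 Ω
Z = 280 + j47.2 Ω
|Z| = √(280² + 47.2²) = 284 Ω
∠Z = arctan(47.2/280) = 9.58°

9.58°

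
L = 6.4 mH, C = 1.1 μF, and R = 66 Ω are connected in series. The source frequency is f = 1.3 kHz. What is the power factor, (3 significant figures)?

0.745

ω = 2πf = 8168 rad/s
X_L = ωL = 52.3 Ω
X_C = 1/(ωC) = 111 Ω
Net reactance X = X_L − X_C = -59.0 Ω
Z = 66.0 − j59.0 Ω
|Z| = √(66.0² + 59.0²) = 88.5 Ω
∠Z = arctan(-59.0/66.0) = -41.8°
cos φ = cos(-41.8°) = 0.745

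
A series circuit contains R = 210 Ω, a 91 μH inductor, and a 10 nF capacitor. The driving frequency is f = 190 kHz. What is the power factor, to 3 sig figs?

ω = 2πf = 1.194e+06 rad/s
X_L = ωL = 109 Ω
X_C = 1/(ωC) = 83.8 Ω
Net reactance X = X_L − X_C = 24.9 Ω
Z = 210 + j24.9 Ω
|Z| = √(210² + 24.9²) = 211 Ω
∠Z = arctan(24.9/210) = 6.75°
cos φ = cos(6.75°) = 0.993

0.993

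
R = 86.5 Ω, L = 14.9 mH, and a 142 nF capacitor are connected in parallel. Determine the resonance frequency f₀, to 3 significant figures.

3.46 kHz

ω₀ = 1/√(LC) = 1/√(0.0149 × 1.42e-07) = 21740 rad/s
f₀ = ω₀/(2π) = 3.46 kHz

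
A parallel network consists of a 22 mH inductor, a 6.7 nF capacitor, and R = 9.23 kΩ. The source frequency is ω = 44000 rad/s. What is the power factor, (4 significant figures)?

X_L = ωL = 968.0 Ω
X_C = 1/(ωC) = 3392 Ω
Parallel: admittances add. Y = 1/R + 1/(jωL) + jωC
Y = (0.0001083 − j0.0007383) S
|Y| = 0.0007462 S → |Z| = 1/|Y| = 1340 Ω, ∠Z = −∠Y = 81.65°
cos φ = cos(81.65°) = 0.1452

0.1452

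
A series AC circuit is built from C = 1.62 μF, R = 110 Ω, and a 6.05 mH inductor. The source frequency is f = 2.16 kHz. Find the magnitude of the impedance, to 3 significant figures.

116 Ω

ω = 2πf = 13570 rad/s
X_L = ωL = 82.1 Ω
X_C = 1/(ωC) = 45.5 Ω
Net reactance X = X_L − X_C = 36.6 Ω
Z = 110 + j36.6 Ω
|Z| = √(110² + 36.6²) = 116 Ω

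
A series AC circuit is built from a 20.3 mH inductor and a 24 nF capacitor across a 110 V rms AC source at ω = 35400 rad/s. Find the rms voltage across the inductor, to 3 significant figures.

172 V

X_L = ωL = 719 Ω
X_C = 1/(ωC) = 1180 Ω
Net reactance X = X_L − X_C = -458 Ω
Z = − j458 Ω
|Z| = √(0² + 458²) = 458 Ω
I = V/|Z| = 240 mA
V_L = I·|Z_L| = 0.240 × 719 = 172 V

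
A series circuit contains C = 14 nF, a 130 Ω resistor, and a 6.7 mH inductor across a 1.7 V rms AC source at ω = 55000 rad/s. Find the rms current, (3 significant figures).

X_L = ωL = 368 Ω
X_C = 1/(ωC) = 1300 Ω
Net reactance X = X_L − X_C = -930 Ω
Z = 130 − j930 Ω
|Z| = √(130² + 930²) = 939 Ω
I = V/|Z| = 1.7/939 = 1.81 mA

1.81 mA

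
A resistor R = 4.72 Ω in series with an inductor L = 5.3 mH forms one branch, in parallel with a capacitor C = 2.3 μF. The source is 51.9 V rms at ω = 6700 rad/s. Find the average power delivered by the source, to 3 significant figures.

9.91 W

X_L = ωL = 35.5 Ω
X_C = 1/(ωC) = 64.9 Ω
Branch 1 (R+jX_L): Z₁ = 4.72 + j35.5 Ω, |Z₁| = 35.8 Ω
Branch 2 (−jX_C): Z₂ = −j64.9 Ω
Parallel: Z = Z₁Z₂/(Z₁+Z₂), |Z| = 78.1 Ω, ∠Z = 73.3°
I = V/|Z| = 664 mA
P = VI cos φ = 51.9 × 0.664 × cos(73.3°) = 9.91 W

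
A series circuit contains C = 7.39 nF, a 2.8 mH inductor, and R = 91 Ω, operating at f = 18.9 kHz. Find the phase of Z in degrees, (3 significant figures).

ω = 2πf = 118800 rad/s
X_L = ωL = 333 Ω
X_C = 1/(ωC) = 1140 Ω
Net reactance X = X_L − X_C = -807 Ω
Z = 91.0 − j807 Ω
|Z| = √(91.0² + 807²) = 812 Ω
∠Z = arctan(-807/91.0) = -83.6°

-83.6°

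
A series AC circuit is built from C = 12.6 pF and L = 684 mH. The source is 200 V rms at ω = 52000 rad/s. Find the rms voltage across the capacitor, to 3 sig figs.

205 V

X_L = ωL = 35600 Ω
X_C = 1/(ωC) = 1.53e+06 Ω
Net reactance X = X_L − X_C = -1.49e+06 Ω
Z = − j1.49e+06 Ω
|Z| = √(0² + 1.49e+06²) = 1.49e+06 Ω
I = V/|Z| = 134 μA
V_C = I·|Z_C| = 0.000134 × 1.53e+06 = 205 V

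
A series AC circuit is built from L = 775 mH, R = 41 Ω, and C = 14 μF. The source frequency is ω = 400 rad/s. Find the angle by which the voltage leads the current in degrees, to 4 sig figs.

X_L = ωL = 310.0 Ω
X_C = 1/(ωC) = 178.6 Ω
Net reactance X = X_L − X_C = 131.4 Ω
Z = 41.00 + j131.4 Ω
|Z| = √(41.00² + 131.4²) = 137.7 Ω
∠Z = arctan(131.4/41.00) = 72.67°

72.67°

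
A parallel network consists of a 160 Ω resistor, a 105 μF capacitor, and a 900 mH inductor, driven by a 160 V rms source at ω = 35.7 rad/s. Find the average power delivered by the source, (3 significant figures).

160 W

X_L = ωL = 32.1 Ω
X_C = 1/(ωC) = 267 Ω
Parallel: admittances add. Y = 1/R + 1/(jωL) + jωC
Y = (0.00625 − j0.0274) S
|Y| = 0.0281 S → |Z| = 1/|Y| = 35.6 Ω, ∠Z = −∠Y = 77.1°
I = V/|Z| = 4.49 A
P = VI cos φ = 160 × 4.49 × cos(77.1°) = 160 W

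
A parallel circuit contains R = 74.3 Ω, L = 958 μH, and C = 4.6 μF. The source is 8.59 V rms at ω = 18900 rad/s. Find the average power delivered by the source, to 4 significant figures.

X_L = ωL = 18.11 Ω
X_C = 1/(ωC) = 11.50 Ω
Parallel: admittances add. Y = 1/R + 1/(jωL) + jωC
Y = (0.01346 + j0.03171) S
|Y| = 0.03445 S → |Z| = 1/|Y| = 29.03 Ω, ∠Z = −∠Y = -67.00°
I = V/|Z| = 295.9 mA
P = VI cos φ = 8.59 × 0.2959 × cos(-67.00°) = 993.1 mW

993.1 mW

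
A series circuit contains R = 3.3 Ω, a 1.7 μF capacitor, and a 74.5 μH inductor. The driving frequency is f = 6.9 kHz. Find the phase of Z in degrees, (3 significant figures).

-72.3°

ω = 2πf = 43350 rad/s
X_L = ωL = 3.23 Ω
X_C = 1/(ωC) = 13.6 Ω
Net reactance X = X_L − X_C = -10.3 Ω
Z = 3.30 − j10.3 Ω
|Z| = √(3.30² + 10.3²) = 10.9 Ω
∠Z = arctan(-10.3/3.30) = -72.3°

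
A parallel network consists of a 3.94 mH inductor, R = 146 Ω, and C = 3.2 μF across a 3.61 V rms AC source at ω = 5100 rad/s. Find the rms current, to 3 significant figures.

X_L = ωL = 20.1 Ω
X_C = 1/(ωC) = 61.3 Ω
Parallel: admittances add. Y = 1/R + 1/(jωL) + jωC
Y = (0.00685 − j0.0334) S
|Y| = 0.0341 S → |Z| = 1/|Y| = 29.3 Ω, ∠Z = −∠Y = 78.4°
I = V/|Z| = 3.61/29.3 = 123 mA

123 mA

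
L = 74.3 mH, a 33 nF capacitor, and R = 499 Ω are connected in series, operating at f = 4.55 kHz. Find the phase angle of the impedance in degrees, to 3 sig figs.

64.9°

ω = 2πf = 28590 rad/s
X_L = ωL = 2120 Ω
X_C = 1/(ωC) = 1060 Ω
Net reactance X = X_L − X_C = 1060 Ω
Z = 499 + j1060 Ω
|Z| = √(499² + 1060²) = 1180 Ω
∠Z = arctan(1060/499) = 64.9°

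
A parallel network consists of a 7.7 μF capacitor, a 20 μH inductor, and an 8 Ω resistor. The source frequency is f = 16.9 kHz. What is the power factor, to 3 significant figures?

ω = 2πf = 106200 rad/s
X_L = ωL = 2.12 Ω
X_C = 1/(ωC) = 1.22 Ω
Parallel: admittances add. Y = 1/R + 1/(jωL) + jωC
Y = (0.125 + j0.347) S
|Y| = 0.369 S → |Z| = 1/|Y| = 2.71 Ω, ∠Z = −∠Y = -70.2°
cos φ = cos(-70.2°) = 0.339

0.339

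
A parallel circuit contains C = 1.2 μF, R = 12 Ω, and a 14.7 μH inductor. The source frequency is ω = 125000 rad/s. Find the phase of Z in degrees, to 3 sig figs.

78.1°

X_L = ωL = 1.84 Ω
X_C = 1/(ωC) = 6.67 Ω
Parallel: admittances add. Y = 1/R + 1/(jωL) + jωC
Y = (0.0833 − j0.394) S
|Y| = 0.403 S → |Z| = 1/|Y| = 2.48 Ω, ∠Z = −∠Y = 78.1°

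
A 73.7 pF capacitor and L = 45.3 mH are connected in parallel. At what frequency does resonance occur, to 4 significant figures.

87.10 kHz

ω₀ = 1/√(LC) = 1/√(0.0453 × 7.37e-11) = 547300 rad/s
f₀ = ω₀/(2π) = 87.10 kHz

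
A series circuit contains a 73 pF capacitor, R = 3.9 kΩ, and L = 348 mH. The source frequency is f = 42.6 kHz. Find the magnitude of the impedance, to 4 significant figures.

ω = 2πf = 267700 rad/s
X_L = ωL = 93150 Ω
X_C = 1/(ωC) = 51180 Ω
Net reactance X = X_L − X_C = 41970 Ω
Z = 3900 + j41970 Ω
|Z| = √(3900² + 41970²) = 42150 Ω

42150 Ω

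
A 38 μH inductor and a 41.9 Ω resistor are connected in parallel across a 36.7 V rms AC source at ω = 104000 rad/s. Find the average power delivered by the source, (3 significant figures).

X_L = ωL = 3.95 Ω
Parallel: admittances add. Y = 1/R + 1/(jωL)
Y = (0.0239 − j0.253) S
|Y| = 0.254 S → |Z| = 1/|Y| = 3.93 Ω, ∠Z = −∠Y = 84.6°
I = V/|Z| = 9.33 A
P = VI cos φ = 36.7 × 9.33 × cos(84.6°) = 32.1 W

32.1 W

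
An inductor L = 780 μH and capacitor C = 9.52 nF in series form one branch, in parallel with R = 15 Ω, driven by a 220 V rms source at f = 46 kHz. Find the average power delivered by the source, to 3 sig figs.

ω = 2πf = 289000 rad/s
X_L = ωL = 225 Ω
X_C = 1/(ωC) = 363 Ω
Branch 1: Z₁ = R = 15.0 Ω
Branch 2 (series LC): Z₂ = j(X_L − X_C) = −j138 Ω
Parallel: Z = Z₁Z₂/(Z₁+Z₂), |Z| = 14.9 Ω, ∠Z = -6.20°
I = V/|Z| = 14.8 A
P = VI cos φ = 220 × 14.8 × cos(-6.20°) = 3.23 kW

3.23 kW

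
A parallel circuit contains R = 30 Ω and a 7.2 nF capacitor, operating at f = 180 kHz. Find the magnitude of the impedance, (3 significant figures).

ω = 2πf = 1.131e+06 rad/s
X_C = 1/(ωC) = 123 Ω
Parallel: admittances add. Y = 1/R + jωC
Y = (0.0333 + j0.00814) S
|Y| = 0.0343 S → |Z| = 1/|Y| = 29.1 Ω, ∠Z = −∠Y = -13.7°

29.1 Ω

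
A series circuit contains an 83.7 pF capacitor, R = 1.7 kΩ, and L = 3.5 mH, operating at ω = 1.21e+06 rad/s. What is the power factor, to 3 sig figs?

X_L = ωL = 4240 Ω
X_C = 1/(ωC) = 9870 Ω
Net reactance X = X_L − X_C = -5640 Ω
Z = 1700 − j5640 Ω
|Z| = √(1700² + 5640²) = 5890 Ω
∠Z = arctan(-5640/1700) = -73.2°
cos φ = cos(-73.2°) = 0.289

0.289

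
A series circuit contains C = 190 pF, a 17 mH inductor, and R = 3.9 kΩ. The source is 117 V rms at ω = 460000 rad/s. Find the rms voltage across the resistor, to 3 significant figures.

X_L = ωL = 7820 Ω
X_C = 1/(ωC) = 11400 Ω
Net reactance X = X_L − X_C = -3620 Ω
Z = 3900 − j3620 Ω
|Z| = √(3900² + 3620²) = 5320 Ω
I = V/|Z| = 22.0 mA
V_R = I·|Z_R| = 0.0220 × 3900 = 85.7 V

85.7 V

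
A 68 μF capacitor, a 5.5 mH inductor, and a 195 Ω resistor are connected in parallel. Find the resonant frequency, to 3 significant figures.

260 Hz

ω₀ = 1/√(LC) = 1/√(0.0055 × 6.8e-05) = 1635 rad/s
f₀ = ω₀/(2π) = 260 Hz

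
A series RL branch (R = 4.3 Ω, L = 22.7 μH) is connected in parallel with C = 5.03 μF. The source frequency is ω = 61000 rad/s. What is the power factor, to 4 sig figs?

0.6613

X_L = ωL = 1.385 Ω
X_C = 1/(ωC) = 3.259 Ω
Branch 1 (R+jX_L): Z₁ = 4.300 + j1.385 Ω, |Z₁| = 4.517 Ω
Branch 2 (−jX_C): Z₂ = −j3.259 Ω
Parallel: Z = Z₁Z₂/(Z₁+Z₂), |Z| = 3.139 Ω, ∠Z = -48.60°
cos φ = cos(-48.60°) = 0.6613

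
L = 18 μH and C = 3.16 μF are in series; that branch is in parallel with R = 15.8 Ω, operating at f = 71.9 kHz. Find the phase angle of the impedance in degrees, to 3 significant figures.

ω = 2πf = 451800 rad/s
X_L = ωL = 8.13 Ω
X_C = 1/(ωC) = 0.700 Ω
Branch 1: Z₁ = R = 15.8 Ω
Branch 2 (series LC): Z₂ = j(X_L − X_C) = j7.43 Ω
Parallel: Z = Z₁Z₂/(Z₁+Z₂), |Z| = 6.72 Ω, ∠Z = 64.8°

64.8°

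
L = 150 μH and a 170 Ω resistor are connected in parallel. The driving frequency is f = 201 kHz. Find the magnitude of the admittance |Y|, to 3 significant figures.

7.90 mS

ω = 2πf = 1.263e+06 rad/s
X_L = ωL = 189 Ω
Parallel: admittances add. Y = 1/R + 1/(jωL)
Y = (0.00588 − j0.00528) S
|Y| = 0.00790 S → |Z| = 1/|Y| = 127 Ω, ∠Z = −∠Y = 41.9°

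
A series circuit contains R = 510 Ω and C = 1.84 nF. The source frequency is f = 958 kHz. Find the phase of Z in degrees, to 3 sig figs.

-10.0°

ω = 2πf = 6.019e+06 rad/s
X_C = 1/(ωC) = 90.3 Ω
Z = 510 − j90.3 Ω
|Z| = √(510² + 90.3²) = 518 Ω
∠Z = arctan(-90.3/510) = -10.0°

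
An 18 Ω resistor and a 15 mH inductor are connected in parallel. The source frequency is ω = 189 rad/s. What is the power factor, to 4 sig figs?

0.1556

X_L = ωL = 2.835 Ω
Parallel: admittances add. Y = 1/R + 1/(jωL)
Y = (0.05556 − j0.3527) S
|Y| = 0.3571 S → |Z| = 1/|Y| = 2.800 Ω, ∠Z = −∠Y = 81.05°
cos φ = cos(81.05°) = 0.1556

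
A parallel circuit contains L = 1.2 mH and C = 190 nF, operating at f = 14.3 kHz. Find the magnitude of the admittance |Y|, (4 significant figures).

ω = 2πf = 89850 rad/s
X_L = ωL = 107.8 Ω
X_C = 1/(ωC) = 58.58 Ω
Parallel: admittances add. Y = 1/(jωL) + jωC
Y = (0 + j0.007797) S
|Y| = 0.007797 S → |Z| = 1/|Y| = 128.3 Ω, ∠Z = −∠Y = -90.00°

7.797 mS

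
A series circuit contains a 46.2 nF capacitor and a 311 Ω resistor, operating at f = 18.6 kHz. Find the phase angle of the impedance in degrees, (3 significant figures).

ω = 2πf = 116900 rad/s
X_C = 1/(ωC) = 185 Ω
Z = 311 − j185 Ω
|Z| = √(311² + 185²) = 362 Ω
∠Z = arctan(-185/311) = -30.8°

-30.8°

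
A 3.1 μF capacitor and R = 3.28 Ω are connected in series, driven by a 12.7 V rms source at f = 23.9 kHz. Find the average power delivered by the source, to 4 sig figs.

ω = 2πf = 150200 rad/s
X_C = 1/(ωC) = 2.148 Ω
Z = 3.280 − j2.148 Ω
|Z| = √(3.280² + 2.148²) = 3.921 Ω
∠Z = arctan(-2.148/3.280) = -33.22°
I = V/|Z| = 3.239 A
P = VI cos φ = 12.7 × 3.239 × cos(-33.22°) = 34.41 W

34.41 W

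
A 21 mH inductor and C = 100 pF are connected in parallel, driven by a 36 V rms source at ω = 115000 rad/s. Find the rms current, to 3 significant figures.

X_L = ωL = 2420 Ω
X_C = 1/(ωC) = 87000 Ω
Parallel: admittances add. Y = 1/(jωL) + jωC
Y = (0 − j0.000403) S
|Y| = 0.000403 S → |Z| = 1/|Y| = 2480 Ω, ∠Z = −∠Y = 90.0°
I = V/|Z| = 36/2480 = 14.5 mA

14.5 mA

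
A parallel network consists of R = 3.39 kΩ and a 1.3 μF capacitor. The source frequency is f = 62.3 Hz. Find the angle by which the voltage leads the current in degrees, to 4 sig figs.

-59.90°

ω = 2πf = 391.4 rad/s
X_C = 1/(ωC) = 1965 Ω
Parallel: admittances add. Y = 1/R + jωC
Y = (0.0002950 + j0.0005089) S
|Y| = 0.0005882 S → |Z| = 1/|Y| = 1700 Ω, ∠Z = −∠Y = -59.90°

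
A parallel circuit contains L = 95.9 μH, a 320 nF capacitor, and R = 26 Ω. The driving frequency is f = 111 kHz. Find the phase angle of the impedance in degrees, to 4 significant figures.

-79.53°

ω = 2πf = 697400 rad/s
X_L = ωL = 66.88 Ω
X_C = 1/(ωC) = 4.481 Ω
Parallel: admittances add. Y = 1/R + 1/(jωL) + jωC
Y = (0.03846 + j0.2082) S
|Y| = 0.2117 S → |Z| = 1/|Y| = 4.723 Ω, ∠Z = −∠Y = -79.53°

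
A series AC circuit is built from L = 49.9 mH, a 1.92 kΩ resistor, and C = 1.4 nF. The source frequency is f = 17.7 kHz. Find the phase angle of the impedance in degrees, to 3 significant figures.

ω = 2πf = 111200 rad/s
X_L = ωL = 5550 Ω
X_C = 1/(ωC) = 6420 Ω
Net reactance X = X_L − X_C = -873 Ω
Z = 1920 − j873 Ω
|Z| = √(1920² + 873²) = 2110 Ω
∠Z = arctan(-873/1920) = -24.5°

-24.5°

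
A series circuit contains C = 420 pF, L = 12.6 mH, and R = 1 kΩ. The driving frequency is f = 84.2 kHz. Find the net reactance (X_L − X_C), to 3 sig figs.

2170 Ω

ω = 2πf = 529000 rad/s
X_L = ωL = 6670 Ω
X_C = 1/(ωC) = 4500 Ω
X = 6670 − 4500 = 2170 Ω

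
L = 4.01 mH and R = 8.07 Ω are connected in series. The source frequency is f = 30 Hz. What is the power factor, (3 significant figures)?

0.996

ω = 2πf = 188.5 rad/s
X_L = ωL = 0.756 Ω
Z = 8.07 + j0.756 Ω
|Z| = √(8.07² + 0.756²) = 8.11 Ω
∠Z = arctan(0.756/8.07) = 5.35°
cos φ = cos(5.35°) = 0.996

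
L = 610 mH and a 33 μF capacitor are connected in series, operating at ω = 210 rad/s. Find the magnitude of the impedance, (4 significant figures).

X_L = ωL = 128.1 Ω
X_C = 1/(ωC) = 144.3 Ω
Net reactance X = X_L − X_C = -16.20 Ω
Z = − j16.20 Ω
|Z| = √(0² + 16.20²) = 16.20 Ω

16.20 Ω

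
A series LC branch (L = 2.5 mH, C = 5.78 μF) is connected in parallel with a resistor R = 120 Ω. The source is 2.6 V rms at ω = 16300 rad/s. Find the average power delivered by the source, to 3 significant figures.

56.3 mW

X_L = ωL = 40.8 Ω
X_C = 1/(ωC) = 10.6 Ω
Branch 1: Z₁ = R = 120 Ω
Branch 2 (series LC): Z₂ = j(X_L − X_C) = j30.1 Ω
Parallel: Z = Z₁Z₂/(Z₁+Z₂), |Z| = 29.2 Ω, ∠Z = 75.9°
I = V/|Z| = 89.0 mA
P = VI cos φ = 2.6 × 0.0890 × cos(75.9°) = 56.3 mW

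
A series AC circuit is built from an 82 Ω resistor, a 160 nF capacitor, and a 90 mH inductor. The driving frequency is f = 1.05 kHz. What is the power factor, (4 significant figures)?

ω = 2πf = 6597 rad/s
X_L = ωL = 593.8 Ω
X_C = 1/(ωC) = 947.4 Ω
Net reactance X = X_L − X_C = -353.6 Ω
Z = 82.00 − j353.6 Ω
|Z| = √(82.00² + 353.6²) = 363.0 Ω
∠Z = arctan(-353.6/82.00) = -76.94°
cos φ = cos(-76.94°) = 0.2259

0.2259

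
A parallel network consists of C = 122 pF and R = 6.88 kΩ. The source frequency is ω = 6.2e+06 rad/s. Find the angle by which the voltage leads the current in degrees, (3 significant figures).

X_C = 1/(ωC) = 1320 Ω
Parallel: admittances add. Y = 1/R + jωC
Y = (0.000145 + j0.000756) S
|Y| = 0.000770 S → |Z| = 1/|Y| = 1300 Ω, ∠Z = −∠Y = -79.1°

-79.1°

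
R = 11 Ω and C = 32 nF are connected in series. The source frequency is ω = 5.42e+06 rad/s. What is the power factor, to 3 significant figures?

0.886

X_C = 1/(ωC) = 5.77 Ω
Z = 11.0 − j5.77 Ω
|Z| = √(11.0² + 5.77²) = 12.4 Ω
∠Z = arctan(-5.77/11.0) = -27.7°
cos φ = cos(-27.7°) = 0.886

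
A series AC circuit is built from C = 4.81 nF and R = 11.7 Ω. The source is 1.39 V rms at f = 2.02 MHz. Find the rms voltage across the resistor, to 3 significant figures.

ω = 2πf = 1.269e+07 rad/s
X_C = 1/(ωC) = 16.4 Ω
Z = 11.7 − j16.4 Ω
|Z| = √(11.7² + 16.4²) = 20.1 Ω
I = V/|Z| = 69.1 mA
V_R = I·|Z_R| = 0.0691 × 11.7 = 0.808 V

0.808 V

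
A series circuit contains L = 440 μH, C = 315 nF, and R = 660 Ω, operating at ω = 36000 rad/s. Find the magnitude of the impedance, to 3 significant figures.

664 Ω

X_L = ωL = 15.8 Ω
X_C = 1/(ωC) = 88.2 Ω
Net reactance X = X_L − X_C = -72.3 Ω
Z = 660 − j72.3 Ω
|Z| = √(660² + 72.3²) = 664 Ω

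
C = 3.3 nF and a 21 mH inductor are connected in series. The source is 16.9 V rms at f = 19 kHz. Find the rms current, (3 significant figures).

ω = 2πf = 119400 rad/s
X_L = ωL = 2510 Ω
X_C = 1/(ωC) = 2540 Ω
Net reactance X = X_L − X_C = -31.4 Ω
Z = − j31.4 Ω
|Z| = √(0² + 31.4²) = 31.4 Ω
I = V/|Z| = 16.9/31.4 = 539 mA

539 mA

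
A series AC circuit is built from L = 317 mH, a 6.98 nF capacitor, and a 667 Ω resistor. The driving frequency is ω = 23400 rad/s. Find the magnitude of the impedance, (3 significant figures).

X_L = ωL = 7420 Ω
X_C = 1/(ωC) = 6120 Ω
Net reactance X = X_L − X_C = 1300 Ω
Z = 667 + j1300 Ω
|Z| = √(667² + 1300²) = 1460 Ω

1460 Ω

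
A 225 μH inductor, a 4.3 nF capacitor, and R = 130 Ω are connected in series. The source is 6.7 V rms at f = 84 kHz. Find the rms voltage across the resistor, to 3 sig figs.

ω = 2πf = 527800 rad/s
X_L = ωL = 119 Ω
X_C = 1/(ωC) = 441 Ω
Net reactance X = X_L − X_C = -322 Ω
Z = 130 − j322 Ω
|Z| = √(130² + 322²) = 347 Ω
I = V/|Z| = 19.3 mA
V_R = I·|Z_R| = 0.0193 × 130 = 2.51 V

2.51 V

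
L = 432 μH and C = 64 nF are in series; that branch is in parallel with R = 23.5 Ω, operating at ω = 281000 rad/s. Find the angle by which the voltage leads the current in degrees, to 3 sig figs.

X_L = ωL = 121 Ω
X_C = 1/(ωC) = 55.6 Ω
Branch 1: Z₁ = R = 23.5 Ω
Branch 2 (series LC): Z₂ = j(X_L − X_C) = j65.8 Ω
Parallel: Z = Z₁Z₂/(Z₁+Z₂), |Z| = 22.1 Ω, ∠Z = 19.7°

19.7°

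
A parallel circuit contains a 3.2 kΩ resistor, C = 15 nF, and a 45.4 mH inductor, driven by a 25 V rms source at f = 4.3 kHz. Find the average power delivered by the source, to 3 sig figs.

ω = 2πf = 27020 rad/s
X_L = ωL = 1230 Ω
X_C = 1/(ωC) = 2470 Ω
Parallel: admittances add. Y = 1/R + 1/(jωL) + jωC
Y = (0.000313 − j0.000410) S
|Y| = 0.000516 S → |Z| = 1/|Y| = 1940 Ω, ∠Z = −∠Y = 52.7°
I = V/|Z| = 12.9 mA
P = VI cos φ = 25 × 0.0129 × cos(52.7°) = 195 mW

195 mW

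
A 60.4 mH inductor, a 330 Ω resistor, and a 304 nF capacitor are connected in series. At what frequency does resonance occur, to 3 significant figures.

ω₀ = 1/√(LC) = 1/√(0.0604 × 3.04e-07) = 7380 rad/s
f₀ = ω₀/(2π) = 1.17 kHz

1.17 kHz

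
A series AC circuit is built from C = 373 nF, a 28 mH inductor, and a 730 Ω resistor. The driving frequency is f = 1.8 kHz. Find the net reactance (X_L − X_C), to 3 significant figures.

79.6 Ω

ω = 2πf = 11310 rad/s
X_L = ωL = 317 Ω
X_C = 1/(ωC) = 237 Ω
X = 317 − 237 = 79.6 Ω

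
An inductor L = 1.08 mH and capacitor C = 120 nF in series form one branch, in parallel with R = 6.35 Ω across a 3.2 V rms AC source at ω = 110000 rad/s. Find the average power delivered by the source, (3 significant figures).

X_L = ωL = 119 Ω
X_C = 1/(ωC) = 75.8 Ω
Branch 1: Z₁ = R = 6.35 Ω
Branch 2 (series LC): Z₂ = j(X_L − X_C) = j43.0 Ω
Parallel: Z = Z₁Z₂/(Z₁+Z₂), |Z| = 6.28 Ω, ∠Z = 8.39°
I = V/|Z| = 509 mA
P = VI cos φ = 3.2 × 0.509 × cos(8.39°) = 1.61 W

1.61 W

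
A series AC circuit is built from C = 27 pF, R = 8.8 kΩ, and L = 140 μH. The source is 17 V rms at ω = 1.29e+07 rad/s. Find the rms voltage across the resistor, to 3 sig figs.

X_L = ωL = 1810 Ω
X_C = 1/(ωC) = 2870 Ω
Net reactance X = X_L − X_C = -1070 Ω
Z = 8800 − j1070 Ω
|Z| = √(8800² + 1070²) = 8860 Ω
I = V/|Z| = 1.92 mA
V_R = I·|Z_R| = 0.00192 × 8800 = 16.9 V

16.9 V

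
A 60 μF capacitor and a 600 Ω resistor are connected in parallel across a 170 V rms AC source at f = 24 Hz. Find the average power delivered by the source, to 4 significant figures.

48.17 W

ω = 2πf = 150.8 rad/s
X_C = 1/(ωC) = 110.5 Ω
Parallel: admittances add. Y = 1/R + jωC
Y = (0.001667 + j0.009048) S
|Y| = 0.009200 S → |Z| = 1/|Y| = 108.7 Ω, ∠Z = −∠Y = -79.56°
I = V/|Z| = 1.564 A
P = VI cos φ = 170 × 1.564 × cos(-79.56°) = 48.17 W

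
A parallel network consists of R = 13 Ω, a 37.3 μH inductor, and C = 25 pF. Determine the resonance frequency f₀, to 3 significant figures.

5.21 MHz

ω₀ = 1/√(LC) = 1/√(3.73e-05 × 2.5e-11) = 3.275e+07 rad/s
f₀ = ω₀/(2π) = 5.21 MHz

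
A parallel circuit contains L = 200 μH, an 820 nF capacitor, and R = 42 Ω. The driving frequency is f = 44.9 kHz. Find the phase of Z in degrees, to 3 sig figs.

ω = 2πf = 282100 rad/s
X_L = ωL = 56.4 Ω
X_C = 1/(ωC) = 4.32 Ω
Parallel: admittances add. Y = 1/R + 1/(jωL) + jωC
Y = (0.0238 + j0.214) S
|Y| = 0.215 S → |Z| = 1/|Y| = 4.65 Ω, ∠Z = −∠Y = -83.6°

-83.6°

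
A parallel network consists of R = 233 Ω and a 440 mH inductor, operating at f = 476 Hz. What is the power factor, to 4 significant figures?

0.9847

ω = 2πf = 2991 rad/s
X_L = ωL = 1316 Ω
Parallel: admittances add. Y = 1/R + 1/(jωL)
Y = (0.004292 − j0.0007599) S
|Y| = 0.004359 S → |Z| = 1/|Y| = 229.4 Ω, ∠Z = −∠Y = 10.04°
cos φ = cos(10.04°) = 0.9847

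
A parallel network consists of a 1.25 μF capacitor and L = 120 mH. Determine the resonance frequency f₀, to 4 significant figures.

410.9 Hz

ω₀ = 1/√(LC) = 1/√(0.12 × 1.25e-06) = 2582 rad/s
f₀ = ω₀/(2π) = 410.9 Hz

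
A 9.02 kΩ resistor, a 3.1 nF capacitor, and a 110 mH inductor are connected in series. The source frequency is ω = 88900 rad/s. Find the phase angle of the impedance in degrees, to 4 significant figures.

X_L = ωL = 9779 Ω
X_C = 1/(ωC) = 3629 Ω
Net reactance X = X_L − X_C = 6150 Ω
Z = 9020 + j6150 Ω
|Z| = √(9020² + 6150²) = 10920 Ω
∠Z = arctan(6150/9020) = 34.29°

34.29°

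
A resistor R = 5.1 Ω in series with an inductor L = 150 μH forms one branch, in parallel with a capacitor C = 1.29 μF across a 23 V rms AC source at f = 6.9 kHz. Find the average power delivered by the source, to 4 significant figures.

39.50 W

ω = 2πf = 43350 rad/s
X_L = ωL = 6.503 Ω
X_C = 1/(ωC) = 17.88 Ω
Branch 1 (R+jX_L): Z₁ = 5.100 + j6.503 Ω, |Z₁| = 8.264 Ω
Branch 2 (−jX_C): Z₂ = −j17.88 Ω
Parallel: Z = Z₁Z₂/(Z₁+Z₂), |Z| = 11.85 Ω, ∠Z = 27.75°
I = V/|Z| = 1.941 A
P = VI cos φ = 23 × 1.941 × cos(27.75°) = 39.50 W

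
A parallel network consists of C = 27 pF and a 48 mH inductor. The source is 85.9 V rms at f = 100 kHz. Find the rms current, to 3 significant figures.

ω = 2πf = 628300 rad/s
X_L = ωL = 30200 Ω
X_C = 1/(ωC) = 58900 Ω
Parallel: admittances add. Y = 1/(jωL) + jωC
Y = (0 − j1.62e-05) S
|Y| = 1.62e-05 S → |Z| = 1/|Y| = 61800 Ω, ∠Z = −∠Y = 90.0°
I = V/|Z| = 85.9/61800 = 1.39 mA

1.39 mA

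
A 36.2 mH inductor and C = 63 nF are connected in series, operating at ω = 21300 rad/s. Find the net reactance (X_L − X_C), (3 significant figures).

X_L = ωL = 771 Ω
X_C = 1/(ωC) = 745 Ω
X = 771 − 745 = 25.8 Ω

25.8 Ω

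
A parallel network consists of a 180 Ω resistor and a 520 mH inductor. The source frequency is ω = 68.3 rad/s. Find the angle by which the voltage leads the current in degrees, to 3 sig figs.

X_L = ωL = 35.5 Ω
Parallel: admittances add. Y = 1/R + 1/(jωL)
Y = (0.00556 − j0.0282) S
|Y| = 0.0287 S → |Z| = 1/|Y| = 34.8 Ω, ∠Z = −∠Y = 78.8°

78.8°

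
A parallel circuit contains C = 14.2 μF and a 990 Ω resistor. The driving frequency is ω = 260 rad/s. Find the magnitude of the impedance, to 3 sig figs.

261 Ω

X_C = 1/(ωC) = 271 Ω
Parallel: admittances add. Y = 1/R + jωC
Y = (0.00101 + j0.00369) S
|Y| = 0.00383 S → |Z| = 1/|Y| = 261 Ω, ∠Z = −∠Y = -74.7°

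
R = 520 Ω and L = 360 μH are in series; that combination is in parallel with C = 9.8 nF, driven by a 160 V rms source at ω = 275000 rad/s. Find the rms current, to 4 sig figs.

478.1 mA

X_L = ωL = 99.00 Ω
X_C = 1/(ωC) = 371.1 Ω
Branch 1 (R+jX_L): Z₁ = 520.0 + j99.00 Ω, |Z₁| = 529.3 Ω
Branch 2 (−jX_C): Z₂ = −j371.1 Ω
Parallel: Z = Z₁Z₂/(Z₁+Z₂), |Z| = 334.7 Ω, ∠Z = -51.60°
I = V/|Z| = 160/334.7 = 478.1 mA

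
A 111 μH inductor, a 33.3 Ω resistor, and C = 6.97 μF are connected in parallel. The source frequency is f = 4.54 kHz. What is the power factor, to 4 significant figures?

0.2486

ω = 2πf = 28530 rad/s
X_L = ωL = 3.166 Ω
X_C = 1/(ωC) = 5.030 Ω
Parallel: admittances add. Y = 1/R + 1/(jωL) + jωC
Y = (0.03003 − j0.1170) S
|Y| = 0.1208 S → |Z| = 1/|Y| = 8.279 Ω, ∠Z = −∠Y = 75.60°
cos φ = cos(75.60°) = 0.2486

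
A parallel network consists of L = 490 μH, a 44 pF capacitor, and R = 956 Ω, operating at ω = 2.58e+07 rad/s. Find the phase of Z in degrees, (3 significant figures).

-45.3°

X_L = ωL = 12600 Ω
X_C = 1/(ωC) = 881 Ω
Parallel: admittances add. Y = 1/R + 1/(jωL) + jωC
Y = (0.00105 + j0.00106) S
|Y| = 0.00149 S → |Z| = 1/|Y| = 673 Ω, ∠Z = −∠Y = -45.3°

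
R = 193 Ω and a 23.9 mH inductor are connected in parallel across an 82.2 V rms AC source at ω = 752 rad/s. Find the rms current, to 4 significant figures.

4.593 A

X_L = ωL = 17.97 Ω
Parallel: admittances add. Y = 1/R + 1/(jωL)
Y = (0.005181 − j0.05564) S
|Y| = 0.05588 S → |Z| = 1/|Y| = 17.90 Ω, ∠Z = −∠Y = 84.68°
I = V/|Z| = 82.2/17.90 = 4.593 A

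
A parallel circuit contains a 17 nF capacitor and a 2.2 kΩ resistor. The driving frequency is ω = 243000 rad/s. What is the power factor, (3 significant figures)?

0.109

X_C = 1/(ωC) = 242 Ω
Parallel: admittances add. Y = 1/R + jωC
Y = (0.000455 + j0.00413) S
|Y| = 0.00416 S → |Z| = 1/|Y| = 241 Ω, ∠Z = −∠Y = -83.7°
cos φ = cos(-83.7°) = 0.109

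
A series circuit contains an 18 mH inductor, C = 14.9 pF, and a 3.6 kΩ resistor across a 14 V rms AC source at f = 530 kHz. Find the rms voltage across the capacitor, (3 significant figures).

ω = 2πf = 3.33e+06 rad/s
X_L = ωL = 59900 Ω
X_C = 1/(ωC) = 20200 Ω
Net reactance X = X_L − X_C = 39800 Ω
Z = 3600 + j39800 Ω
|Z| = √(3600² + 39800²) = 40000 Ω
I = V/|Z| = 350 μA
V_C = I·|Z_C| = 0.000350 × 20200 = 7.06 V

7.06 V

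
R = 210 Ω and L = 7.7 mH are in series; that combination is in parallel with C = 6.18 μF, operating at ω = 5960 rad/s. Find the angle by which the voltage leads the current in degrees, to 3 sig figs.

X_L = ωL = 45.9 Ω
X_C = 1/(ωC) = 27.1 Ω
Branch 1 (R+jX_L): Z₁ = 210 + j45.9 Ω, |Z₁| = 215 Ω
Branch 2 (−jX_C): Z₂ = −j27.1 Ω
Parallel: Z = Z₁Z₂/(Z₁+Z₂), |Z| = 27.7 Ω, ∠Z = -82.8°

-82.8°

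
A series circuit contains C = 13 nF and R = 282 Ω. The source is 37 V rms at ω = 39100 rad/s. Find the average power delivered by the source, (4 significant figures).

X_C = 1/(ωC) = 1967 Ω
Z = 282.0 − j1967 Ω
|Z| = √(282.0² + 1967²) = 1987 Ω
∠Z = arctan(-1967/282.0) = -81.84°
I = V/|Z| = 18.62 mA
P = VI cos φ = 37 × 0.01862 × cos(-81.84°) = 97.74 mW

97.74 mW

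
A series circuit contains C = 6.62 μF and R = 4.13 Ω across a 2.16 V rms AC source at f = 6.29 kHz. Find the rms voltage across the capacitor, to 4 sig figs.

1.467 V

ω = 2πf = 39520 rad/s
X_C = 1/(ωC) = 3.822 Ω
Z = 4.130 − j3.822 Ω
|Z| = √(4.130² + 3.822²) = 5.627 Ω
I = V/|Z| = 383.8 mA
V_C = I·|Z_C| = 0.3838 × 3.822 = 1.467 V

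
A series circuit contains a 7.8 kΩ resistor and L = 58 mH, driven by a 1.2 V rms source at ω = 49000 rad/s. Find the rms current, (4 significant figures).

144.6 μA

X_L = ωL = 2842 Ω
Z = 7800 + j2842 Ω
|Z| = √(7800² + 2842²) = 8302 Ω
I = V/|Z| = 1.2/8302 = 144.6 μA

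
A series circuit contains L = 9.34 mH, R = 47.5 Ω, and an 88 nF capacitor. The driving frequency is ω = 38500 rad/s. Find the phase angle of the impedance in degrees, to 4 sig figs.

53.60°

X_L = ωL = 359.6 Ω
X_C = 1/(ωC) = 295.2 Ω
Net reactance X = X_L − X_C = 64.43 Ω
Z = 47.50 + j64.43 Ω
|Z| = √(47.50² + 64.43²) = 80.05 Ω
∠Z = arctan(64.43/47.50) = 53.60°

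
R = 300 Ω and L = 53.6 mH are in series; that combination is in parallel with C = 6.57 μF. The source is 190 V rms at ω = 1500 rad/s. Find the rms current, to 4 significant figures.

1.813 A

X_L = ωL = 80.40 Ω
X_C = 1/(ωC) = 101.5 Ω
Branch 1 (R+jX_L): Z₁ = 300.0 + j80.40 Ω, |Z₁| = 310.6 Ω
Branch 2 (−jX_C): Z₂ = −j101.5 Ω
Parallel: Z = Z₁Z₂/(Z₁+Z₂), |Z| = 104.8 Ω, ∠Z = -70.98°
I = V/|Z| = 190/104.8 = 1.813 A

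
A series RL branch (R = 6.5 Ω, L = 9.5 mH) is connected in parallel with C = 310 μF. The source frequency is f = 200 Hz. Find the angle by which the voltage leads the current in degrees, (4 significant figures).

ω = 2πf = 1257 rad/s
X_L = ωL = 11.94 Ω
X_C = 1/(ωC) = 2.567 Ω
Branch 1 (R+jX_L): Z₁ = 6.500 + j11.94 Ω, |Z₁| = 13.59 Ω
Branch 2 (−jX_C): Z₂ = −j2.567 Ω
Parallel: Z = Z₁Z₂/(Z₁+Z₂), |Z| = 3.060 Ω, ∠Z = -83.82°

-83.82°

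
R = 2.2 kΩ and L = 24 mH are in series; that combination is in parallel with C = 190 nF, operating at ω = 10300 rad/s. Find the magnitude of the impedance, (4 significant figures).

510.5 Ω

X_L = ωL = 247.2 Ω
X_C = 1/(ωC) = 511.0 Ω
Branch 1 (R+jX_L): Z₁ = 2200 + j247.2 Ω, |Z₁| = 2214 Ω
Branch 2 (−jX_C): Z₂ = −j511.0 Ω
Parallel: Z = Z₁Z₂/(Z₁+Z₂), |Z| = 510.5 Ω, ∠Z = -76.75°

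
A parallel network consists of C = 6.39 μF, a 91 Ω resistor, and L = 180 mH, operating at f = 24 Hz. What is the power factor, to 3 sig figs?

ω = 2πf = 150.8 rad/s
X_L = ωL = 27.1 Ω
X_C = 1/(ωC) = 1040 Ω
Parallel: admittances add. Y = 1/R + 1/(jωL) + jωC
Y = (0.0110 − j0.0359) S
|Y| = 0.0375 S → |Z| = 1/|Y| = 26.7 Ω, ∠Z = −∠Y = 73.0°
cos φ = cos(73.0°) = 0.293

0.293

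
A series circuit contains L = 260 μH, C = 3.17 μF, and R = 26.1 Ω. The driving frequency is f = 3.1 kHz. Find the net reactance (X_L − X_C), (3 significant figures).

-11.1 Ω

ω = 2πf = 19480 rad/s
X_L = ωL = 5.06 Ω
X_C = 1/(ωC) = 16.2 Ω
X = 5.06 − 16.2 = -11.1 Ω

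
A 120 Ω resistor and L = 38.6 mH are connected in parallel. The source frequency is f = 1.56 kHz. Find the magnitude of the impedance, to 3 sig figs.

114 Ω

ω = 2πf = 9802 rad/s
X_L = ωL = 378 Ω
Parallel: admittances add. Y = 1/R + 1/(jωL)
Y = (0.00833 − j0.00264) S
|Y| = 0.00874 S → |Z| = 1/|Y| = 114 Ω, ∠Z = −∠Y = 17.6°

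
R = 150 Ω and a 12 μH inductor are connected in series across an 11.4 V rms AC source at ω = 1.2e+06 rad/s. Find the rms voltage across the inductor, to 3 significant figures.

1.09 V

X_L = ωL = 14.4 Ω
Z = 150 + j14.4 Ω
|Z| = √(150² + 14.4²) = 151 Ω
I = V/|Z| = 75.7 mA
V_L = I·|Z_L| = 0.0757 × 14.4 = 1.09 V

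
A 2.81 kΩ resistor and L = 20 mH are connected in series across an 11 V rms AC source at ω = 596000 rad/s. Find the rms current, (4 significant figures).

898.2 μA

X_L = ωL = 11920 Ω
Z = 2810 + j11920 Ω
|Z| = √(2810² + 11920²) = 12250 Ω
I = V/|Z| = 11/12250 = 898.2 μA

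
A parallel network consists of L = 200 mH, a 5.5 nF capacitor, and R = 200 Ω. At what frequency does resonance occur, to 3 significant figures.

4.80 kHz

ω₀ = 1/√(LC) = 1/√(0.2 × 5.5e-09) = 30150 rad/s
f₀ = ω₀/(2π) = 4.80 kHz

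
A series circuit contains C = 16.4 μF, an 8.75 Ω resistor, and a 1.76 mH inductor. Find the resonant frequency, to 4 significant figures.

936.8 Hz

ω₀ = 1/√(LC) = 1/√(0.00176 × 1.64e-05) = 5886 rad/s
f₀ = ω₀/(2π) = 936.8 Hz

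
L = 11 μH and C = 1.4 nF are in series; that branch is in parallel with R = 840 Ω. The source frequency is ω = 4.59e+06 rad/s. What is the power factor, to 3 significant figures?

0.124

X_L = ωL = 50.5 Ω
X_C = 1/(ωC) = 156 Ω
Branch 1: Z₁ = R = 840 Ω
Branch 2 (series LC): Z₂ = j(X_L − X_C) = −j105 Ω
Parallel: Z = Z₁Z₂/(Z₁+Z₂), |Z| = 104 Ω, ∠Z = -82.9°
cos φ = cos(-82.9°) = 0.124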